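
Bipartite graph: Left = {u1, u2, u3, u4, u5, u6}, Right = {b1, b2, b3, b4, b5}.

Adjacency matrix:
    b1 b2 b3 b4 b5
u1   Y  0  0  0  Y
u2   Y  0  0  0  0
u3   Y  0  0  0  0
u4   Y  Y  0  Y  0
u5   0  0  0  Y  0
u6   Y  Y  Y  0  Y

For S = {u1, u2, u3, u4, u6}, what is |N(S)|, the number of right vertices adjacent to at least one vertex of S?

The union of neighbours of {u1, u2, u3, u4, u6} is {b1, b2, b3, b4, b5}, which has 5 elements.
Since |N(S)| = 5 ≥ |S| = 5, Hall's condition holds for this subset.

5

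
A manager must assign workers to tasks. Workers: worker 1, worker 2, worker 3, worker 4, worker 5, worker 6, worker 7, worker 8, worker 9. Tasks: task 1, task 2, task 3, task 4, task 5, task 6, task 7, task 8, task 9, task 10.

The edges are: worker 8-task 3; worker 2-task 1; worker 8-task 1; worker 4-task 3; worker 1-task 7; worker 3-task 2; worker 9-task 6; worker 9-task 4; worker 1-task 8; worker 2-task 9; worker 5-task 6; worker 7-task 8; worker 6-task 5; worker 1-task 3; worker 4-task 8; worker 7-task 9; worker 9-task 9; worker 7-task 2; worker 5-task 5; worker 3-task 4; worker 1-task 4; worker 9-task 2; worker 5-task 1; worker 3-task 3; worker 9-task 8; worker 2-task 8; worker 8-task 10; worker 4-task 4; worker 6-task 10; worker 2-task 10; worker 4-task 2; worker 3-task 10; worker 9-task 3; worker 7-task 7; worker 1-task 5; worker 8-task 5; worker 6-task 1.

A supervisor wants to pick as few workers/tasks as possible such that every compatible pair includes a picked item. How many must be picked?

A maximum matching has 9 edges (e.g. worker 1–task 4, worker 2–task 1, worker 3–task 10, worker 4–task 2, worker 5–task 6, worker 6–task 5, worker 7–task 7, worker 8–task 3, worker 9–task 8).
By König's theorem the minimum vertex cover has the same size. One such cover is {worker 1, worker 2, worker 3, worker 4, worker 5, worker 6, worker 7, worker 8, worker 9}.

9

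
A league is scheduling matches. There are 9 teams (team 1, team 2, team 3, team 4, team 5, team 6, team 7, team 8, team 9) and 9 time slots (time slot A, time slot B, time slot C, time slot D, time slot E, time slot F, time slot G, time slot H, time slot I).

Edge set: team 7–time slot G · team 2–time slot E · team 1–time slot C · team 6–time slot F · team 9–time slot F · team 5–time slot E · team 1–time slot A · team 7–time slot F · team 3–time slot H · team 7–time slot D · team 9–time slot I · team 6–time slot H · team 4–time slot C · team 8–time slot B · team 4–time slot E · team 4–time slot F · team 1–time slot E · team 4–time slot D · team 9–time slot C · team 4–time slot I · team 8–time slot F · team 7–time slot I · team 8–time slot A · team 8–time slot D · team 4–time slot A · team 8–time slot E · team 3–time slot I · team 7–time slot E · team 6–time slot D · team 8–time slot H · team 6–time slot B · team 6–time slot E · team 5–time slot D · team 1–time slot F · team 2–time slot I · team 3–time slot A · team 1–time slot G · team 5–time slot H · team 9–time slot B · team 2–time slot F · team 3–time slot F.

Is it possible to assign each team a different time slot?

Yes

For example, pair team 1-time slot E, team 2-time slot I, team 3-time slot A, team 4-time slot C, team 5-time slot D, team 6-time slot B, team 7-time slot G, team 8-time slot H, team 9-time slot F.
Every team is matched, so this is a perfect matching.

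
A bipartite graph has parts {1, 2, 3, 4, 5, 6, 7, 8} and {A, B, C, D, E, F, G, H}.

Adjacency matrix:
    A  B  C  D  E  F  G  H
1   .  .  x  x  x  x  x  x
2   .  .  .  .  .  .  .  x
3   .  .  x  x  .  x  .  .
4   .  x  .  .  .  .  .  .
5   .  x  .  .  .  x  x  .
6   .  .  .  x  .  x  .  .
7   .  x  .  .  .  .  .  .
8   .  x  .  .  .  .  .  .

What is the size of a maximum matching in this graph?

6

One maximum matching: 1–E, 2–H, 3–C, 4–B, 5–G, 6–F.
The set {4, 7, 8} has only 1 neighbour ({B}), so by Hall's theorem at most 6 of the 8 left vertices can be matched.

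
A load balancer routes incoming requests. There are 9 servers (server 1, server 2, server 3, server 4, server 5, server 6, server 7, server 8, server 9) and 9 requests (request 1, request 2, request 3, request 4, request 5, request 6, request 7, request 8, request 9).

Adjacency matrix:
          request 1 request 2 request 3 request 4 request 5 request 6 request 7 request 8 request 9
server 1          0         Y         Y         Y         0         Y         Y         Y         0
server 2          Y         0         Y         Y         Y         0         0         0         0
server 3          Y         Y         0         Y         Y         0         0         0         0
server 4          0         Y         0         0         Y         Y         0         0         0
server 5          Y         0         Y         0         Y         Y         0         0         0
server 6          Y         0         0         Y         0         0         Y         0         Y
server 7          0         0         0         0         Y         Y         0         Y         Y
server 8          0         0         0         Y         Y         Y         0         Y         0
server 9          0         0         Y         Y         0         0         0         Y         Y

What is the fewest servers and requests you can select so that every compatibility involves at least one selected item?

9

A maximum matching has 9 edges (e.g. server 1–request 6, server 2–request 3, server 3–request 1, server 4–request 2, server 5–request 5, server 6–request 7, server 7–request 8, server 8–request 4, server 9–request 9).
By König's theorem the minimum vertex cover has the same size. One such cover is {server 1, server 2, server 3, server 4, server 5, server 6, server 7, server 8, server 9}.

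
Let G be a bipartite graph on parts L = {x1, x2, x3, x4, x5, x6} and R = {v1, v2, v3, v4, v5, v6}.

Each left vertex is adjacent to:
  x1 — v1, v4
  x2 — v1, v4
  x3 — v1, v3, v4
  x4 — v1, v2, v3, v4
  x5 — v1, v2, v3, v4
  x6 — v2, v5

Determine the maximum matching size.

5

One maximum matching: x1-v4, x2-v1, x3-v3, x4-v2, x6-v5.
The set {x1, x2, x3, x4, x5} has only 4 neighbours ({v1, v2, v3, v4}), so by Hall's theorem at most 5 of the 6 left vertices can be matched.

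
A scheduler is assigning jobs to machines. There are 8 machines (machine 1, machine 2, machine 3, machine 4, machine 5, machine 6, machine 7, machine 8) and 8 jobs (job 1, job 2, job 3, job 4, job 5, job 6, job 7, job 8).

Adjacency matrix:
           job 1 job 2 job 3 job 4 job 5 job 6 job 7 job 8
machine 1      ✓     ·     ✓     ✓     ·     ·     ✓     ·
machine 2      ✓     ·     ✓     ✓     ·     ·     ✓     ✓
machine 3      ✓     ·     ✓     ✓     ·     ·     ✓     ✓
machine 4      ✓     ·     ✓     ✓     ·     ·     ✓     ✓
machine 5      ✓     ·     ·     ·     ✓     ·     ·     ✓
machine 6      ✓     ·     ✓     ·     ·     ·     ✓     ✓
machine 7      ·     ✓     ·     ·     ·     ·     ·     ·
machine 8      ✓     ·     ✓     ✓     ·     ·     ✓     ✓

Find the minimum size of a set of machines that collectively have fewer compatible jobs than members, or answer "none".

6

Take S = {machine 1, machine 2, machine 3, machine 4, machine 6, machine 8}. Its neighbourhood is {job 1, job 3, job 4, job 7, job 8}, so |N(S)| = 5 < |S| = 6.
Every subset of size less than 6 has at least as many neighbours as members, so 6 is the minimum.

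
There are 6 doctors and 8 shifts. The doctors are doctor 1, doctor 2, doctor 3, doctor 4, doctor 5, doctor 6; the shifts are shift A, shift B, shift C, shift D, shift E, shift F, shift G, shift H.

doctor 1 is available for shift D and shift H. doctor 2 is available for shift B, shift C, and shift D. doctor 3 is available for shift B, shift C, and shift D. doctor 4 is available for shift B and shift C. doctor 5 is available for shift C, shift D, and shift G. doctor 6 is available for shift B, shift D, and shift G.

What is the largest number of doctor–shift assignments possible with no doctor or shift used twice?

5

One maximum matching: doctor 1→shift H, doctor 2→shift D, doctor 3→shift C, doctor 4→shift B, doctor 5→shift G.
The set {doctor 2, doctor 3, doctor 4, doctor 5, doctor 6} has only 4 neighbours ({shift B, shift C, shift D, shift G}), so by Hall's theorem at most 5 of the 6 doctors can be matched.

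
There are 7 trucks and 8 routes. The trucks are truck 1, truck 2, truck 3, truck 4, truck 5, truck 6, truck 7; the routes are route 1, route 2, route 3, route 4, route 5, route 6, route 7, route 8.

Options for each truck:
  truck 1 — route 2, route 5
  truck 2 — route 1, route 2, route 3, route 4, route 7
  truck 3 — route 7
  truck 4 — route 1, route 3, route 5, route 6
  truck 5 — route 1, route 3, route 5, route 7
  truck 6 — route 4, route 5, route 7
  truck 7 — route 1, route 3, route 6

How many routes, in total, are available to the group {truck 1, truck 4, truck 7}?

5

The union of neighbours of {truck 1, truck 4, truck 7} is {route 1, route 2, route 3, route 5, route 6}, which has 5 elements.
Since |N(S)| = 5 ≥ |S| = 3, Hall's condition holds for this subset.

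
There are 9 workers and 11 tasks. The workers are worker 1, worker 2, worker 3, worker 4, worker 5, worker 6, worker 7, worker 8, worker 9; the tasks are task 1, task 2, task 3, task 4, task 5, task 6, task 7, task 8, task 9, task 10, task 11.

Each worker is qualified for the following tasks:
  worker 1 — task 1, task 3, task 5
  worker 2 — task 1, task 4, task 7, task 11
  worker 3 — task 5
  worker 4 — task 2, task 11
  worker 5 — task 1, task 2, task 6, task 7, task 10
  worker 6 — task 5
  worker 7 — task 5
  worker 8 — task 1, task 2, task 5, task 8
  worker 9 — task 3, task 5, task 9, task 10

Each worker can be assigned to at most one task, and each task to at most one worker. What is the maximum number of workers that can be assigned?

For example, pair worker 1→task 1, worker 2→task 7, worker 3→task 5, worker 4→task 11, worker 5→task 10, worker 8→task 2, worker 9→task 3.
The set {worker 3, worker 6, worker 7} has only 1 neighbour ({task 5}), so by Hall's theorem at most 7 of the 9 workers can be matched.

7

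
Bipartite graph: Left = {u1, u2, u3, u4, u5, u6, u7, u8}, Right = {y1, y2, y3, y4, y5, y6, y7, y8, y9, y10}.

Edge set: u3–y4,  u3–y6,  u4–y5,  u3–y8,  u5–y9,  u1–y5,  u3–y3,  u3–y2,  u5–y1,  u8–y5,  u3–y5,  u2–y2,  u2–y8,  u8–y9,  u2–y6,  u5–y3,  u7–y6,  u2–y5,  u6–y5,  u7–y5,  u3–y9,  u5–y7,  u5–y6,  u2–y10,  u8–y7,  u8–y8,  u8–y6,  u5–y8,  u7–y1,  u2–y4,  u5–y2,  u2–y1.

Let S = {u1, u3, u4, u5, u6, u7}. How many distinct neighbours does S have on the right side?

The union of neighbours of {u1, u3, u4, u5, u6, u7} is {y1, y2, y3, y4, y5, y6, y7, y8, y9}, which has 9 elements.
Since |N(S)| = 9 ≥ |S| = 6, Hall's condition holds for this subset.

9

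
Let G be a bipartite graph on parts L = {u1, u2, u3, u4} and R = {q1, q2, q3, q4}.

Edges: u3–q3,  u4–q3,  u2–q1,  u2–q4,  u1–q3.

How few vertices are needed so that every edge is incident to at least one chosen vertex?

2

{u2, q3} is a vertex cover of size 2: every edge has an endpoint in this set.
No smaller cover exists because u1–q3, u2–q4 is a matching of size 2, and a cover must include an endpoint of each of these disjoint edges (König's theorem).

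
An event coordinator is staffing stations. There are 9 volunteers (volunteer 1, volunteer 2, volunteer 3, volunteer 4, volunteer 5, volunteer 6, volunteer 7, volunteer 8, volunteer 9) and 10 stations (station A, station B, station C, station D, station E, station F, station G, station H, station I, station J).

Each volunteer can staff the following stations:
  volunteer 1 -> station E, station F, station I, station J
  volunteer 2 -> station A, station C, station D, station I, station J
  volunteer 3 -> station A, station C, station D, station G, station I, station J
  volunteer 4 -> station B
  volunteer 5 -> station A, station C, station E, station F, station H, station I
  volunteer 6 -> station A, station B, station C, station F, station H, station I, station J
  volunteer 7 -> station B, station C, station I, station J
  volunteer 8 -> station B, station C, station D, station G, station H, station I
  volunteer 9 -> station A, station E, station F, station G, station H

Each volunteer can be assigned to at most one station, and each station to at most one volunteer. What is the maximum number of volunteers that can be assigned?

A valid assignment of size 9: volunteer 1–station E, volunteer 2–station D, volunteer 3–station G, volunteer 4–station B, volunteer 5–station I, volunteer 6–station A, volunteer 7–station J, volunteer 8–station C, volunteer 9–station F.
This saturates every volunteer, so 9 is the maximum.

9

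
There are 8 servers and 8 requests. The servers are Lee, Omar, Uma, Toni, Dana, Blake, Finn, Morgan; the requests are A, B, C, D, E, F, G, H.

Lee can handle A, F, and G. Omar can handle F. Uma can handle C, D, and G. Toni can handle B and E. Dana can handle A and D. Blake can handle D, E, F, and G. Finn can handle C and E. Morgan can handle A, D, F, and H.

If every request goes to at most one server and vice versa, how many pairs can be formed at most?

8

A valid assignment of size 8: Lee-G, Omar-F, Uma-C, Toni-B, Dana-A, Blake-D, Finn-E, Morgan-H.
This saturates every server, so 8 is the maximum.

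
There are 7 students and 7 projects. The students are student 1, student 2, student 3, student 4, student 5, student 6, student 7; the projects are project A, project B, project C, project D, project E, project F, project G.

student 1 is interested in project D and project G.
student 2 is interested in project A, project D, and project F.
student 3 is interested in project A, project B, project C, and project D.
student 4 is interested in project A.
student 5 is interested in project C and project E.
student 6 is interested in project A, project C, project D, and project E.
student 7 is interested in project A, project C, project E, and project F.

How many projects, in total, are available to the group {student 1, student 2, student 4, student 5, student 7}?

6

The union of neighbours of {student 1, student 2, student 4, student 5, student 7} is {project A, project C, project D, project E, project F, project G}, which has 6 elements.
Since |N(S)| = 6 ≥ |S| = 5, Hall's condition holds for this subset.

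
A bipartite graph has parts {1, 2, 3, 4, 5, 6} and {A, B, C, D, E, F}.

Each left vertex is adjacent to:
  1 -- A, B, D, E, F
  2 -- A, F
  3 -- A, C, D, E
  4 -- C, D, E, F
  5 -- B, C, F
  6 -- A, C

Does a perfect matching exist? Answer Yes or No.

Yes

A valid assignment of size 6: 1→A, 2→F, 3→E, 4→D, 5→B, 6→C.
All 6 left vertices are covered.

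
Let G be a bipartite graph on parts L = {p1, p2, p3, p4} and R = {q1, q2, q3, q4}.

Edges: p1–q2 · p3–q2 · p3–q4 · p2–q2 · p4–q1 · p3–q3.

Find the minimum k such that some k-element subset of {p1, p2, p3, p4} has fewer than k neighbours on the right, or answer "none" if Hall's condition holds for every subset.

Take S = {p1, p2}. Its neighbourhood is {q2}, so |N(S)| = 1 < |S| = 2.
No single vertex violates Hall's condition since each has at least one neighbour, so 2 is the minimum.

2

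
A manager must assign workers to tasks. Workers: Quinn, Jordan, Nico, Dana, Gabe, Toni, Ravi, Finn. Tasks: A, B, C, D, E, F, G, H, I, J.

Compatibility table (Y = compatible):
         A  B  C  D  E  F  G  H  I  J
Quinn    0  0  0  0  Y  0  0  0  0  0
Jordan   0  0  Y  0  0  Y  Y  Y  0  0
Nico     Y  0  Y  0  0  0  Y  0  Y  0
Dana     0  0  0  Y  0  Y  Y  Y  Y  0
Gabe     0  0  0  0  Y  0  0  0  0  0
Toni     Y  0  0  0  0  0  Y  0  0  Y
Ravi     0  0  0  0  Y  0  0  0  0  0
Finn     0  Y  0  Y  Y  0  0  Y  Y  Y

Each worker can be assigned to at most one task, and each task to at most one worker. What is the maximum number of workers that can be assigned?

6

One maximum matching: Quinn-E, Jordan-F, Nico-I, Dana-H, Toni-G, Finn-J.
The set {Quinn, Gabe, Ravi} has only 1 neighbour ({E}), so by Hall's theorem at most 6 of the 8 workers can be matched.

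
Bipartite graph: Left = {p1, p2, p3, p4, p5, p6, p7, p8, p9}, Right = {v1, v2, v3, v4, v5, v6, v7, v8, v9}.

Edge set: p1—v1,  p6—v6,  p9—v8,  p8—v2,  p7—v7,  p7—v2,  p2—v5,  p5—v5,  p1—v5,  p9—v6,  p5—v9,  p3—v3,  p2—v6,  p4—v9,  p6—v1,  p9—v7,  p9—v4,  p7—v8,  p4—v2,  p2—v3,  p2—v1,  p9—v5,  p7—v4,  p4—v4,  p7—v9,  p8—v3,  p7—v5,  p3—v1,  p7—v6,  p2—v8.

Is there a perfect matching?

Yes

A valid assignment of size 9: p1→v5, p2→v8, p3→v3, p4→v4, p5→v9, p6→v1, p7→v7, p8→v2, p9→v6.
All 9 left vertices are covered.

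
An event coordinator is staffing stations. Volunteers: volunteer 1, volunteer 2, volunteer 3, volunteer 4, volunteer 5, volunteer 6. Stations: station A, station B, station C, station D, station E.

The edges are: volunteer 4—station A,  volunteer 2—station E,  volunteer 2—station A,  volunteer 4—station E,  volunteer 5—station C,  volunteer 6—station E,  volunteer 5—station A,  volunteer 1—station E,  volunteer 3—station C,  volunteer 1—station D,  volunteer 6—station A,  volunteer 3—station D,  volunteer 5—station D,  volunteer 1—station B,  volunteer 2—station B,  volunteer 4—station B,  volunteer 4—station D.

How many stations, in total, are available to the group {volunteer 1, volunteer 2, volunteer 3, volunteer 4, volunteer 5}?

5

The union of neighbours of {volunteer 1, volunteer 2, volunteer 3, volunteer 4, volunteer 5} is {station A, station B, station C, station D, station E}, which has 5 elements.
Since |N(S)| = 5 ≥ |S| = 5, Hall's condition holds for this subset.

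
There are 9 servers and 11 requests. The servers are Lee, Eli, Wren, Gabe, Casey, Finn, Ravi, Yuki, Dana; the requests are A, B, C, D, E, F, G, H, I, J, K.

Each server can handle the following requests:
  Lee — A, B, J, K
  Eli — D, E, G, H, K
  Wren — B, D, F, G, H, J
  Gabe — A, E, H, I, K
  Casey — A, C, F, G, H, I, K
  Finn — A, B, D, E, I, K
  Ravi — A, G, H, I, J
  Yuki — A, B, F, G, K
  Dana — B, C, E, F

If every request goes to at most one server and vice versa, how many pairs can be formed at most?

For example, pair Lee→J, Eli→E, Wren→G, Gabe→A, Casey→F, Finn→D, Ravi→H, Yuki→K, Dana→B.
All 9 servers are matched, so no larger matching exists.

9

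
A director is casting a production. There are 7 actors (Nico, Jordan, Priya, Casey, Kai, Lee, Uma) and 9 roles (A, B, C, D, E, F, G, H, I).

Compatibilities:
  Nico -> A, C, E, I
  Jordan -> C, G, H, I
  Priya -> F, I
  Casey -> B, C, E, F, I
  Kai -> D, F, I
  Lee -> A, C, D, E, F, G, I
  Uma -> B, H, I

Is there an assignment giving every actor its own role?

For example, pair Nico→I, Jordan→C, Priya→F, Casey→E, Kai→D, Lee→G, Uma→B.
Every actor is matched, so this matching saturates all of them.

Yes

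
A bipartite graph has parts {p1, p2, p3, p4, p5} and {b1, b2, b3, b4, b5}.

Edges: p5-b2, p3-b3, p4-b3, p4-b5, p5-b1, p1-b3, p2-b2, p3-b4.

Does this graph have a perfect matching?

Yes

One maximum matching: p1→b3, p2→b2, p3→b4, p4→b5, p5→b1.
All 5 left vertices are covered.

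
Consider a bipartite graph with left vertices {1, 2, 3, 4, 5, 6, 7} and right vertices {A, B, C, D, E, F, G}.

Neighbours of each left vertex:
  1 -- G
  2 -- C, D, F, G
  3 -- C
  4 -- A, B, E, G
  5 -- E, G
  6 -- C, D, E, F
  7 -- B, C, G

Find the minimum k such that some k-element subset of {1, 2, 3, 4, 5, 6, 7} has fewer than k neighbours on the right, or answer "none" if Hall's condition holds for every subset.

A matching saturating every left vertex exists, for instance 1→G, 2→F, 3→C, 4→A, 5→E, 6→D, 7→B.
By Hall's marriage theorem, this means |N(S)| ≥ |S| for every subset S, so no violating subset exists.

none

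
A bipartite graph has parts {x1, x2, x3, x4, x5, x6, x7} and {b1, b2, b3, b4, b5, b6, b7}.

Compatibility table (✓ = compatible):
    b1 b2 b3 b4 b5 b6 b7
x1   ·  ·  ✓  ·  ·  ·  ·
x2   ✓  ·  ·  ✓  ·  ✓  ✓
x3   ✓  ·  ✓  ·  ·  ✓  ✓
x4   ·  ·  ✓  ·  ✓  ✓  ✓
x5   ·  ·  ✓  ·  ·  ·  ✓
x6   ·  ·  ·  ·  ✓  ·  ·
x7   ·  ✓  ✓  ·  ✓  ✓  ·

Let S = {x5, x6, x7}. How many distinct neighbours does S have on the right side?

The union of neighbours of {x5, x6, x7} is {b2, b3, b5, b6, b7}, which has 5 elements.
Since |N(S)| = 5 ≥ |S| = 3, Hall's condition holds for this subset.

5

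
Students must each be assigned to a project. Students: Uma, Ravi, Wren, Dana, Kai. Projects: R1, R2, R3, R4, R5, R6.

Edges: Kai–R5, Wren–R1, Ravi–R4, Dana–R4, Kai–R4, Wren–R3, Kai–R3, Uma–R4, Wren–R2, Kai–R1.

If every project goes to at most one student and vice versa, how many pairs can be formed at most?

One maximum matching: Uma-R4, Wren-R3, Kai-R5.
The set {Uma, Ravi, Dana} has only 1 neighbour ({R4}), so by Hall's theorem at most 3 of the 5 students can be matched.

3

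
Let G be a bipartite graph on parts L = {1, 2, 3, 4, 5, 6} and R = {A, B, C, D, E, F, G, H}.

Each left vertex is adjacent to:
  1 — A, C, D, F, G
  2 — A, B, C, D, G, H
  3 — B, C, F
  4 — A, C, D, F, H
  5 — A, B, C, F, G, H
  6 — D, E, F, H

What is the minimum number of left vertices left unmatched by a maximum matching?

0

A valid assignment of size 6: 1-G, 2-D, 3-F, 4-A, 5-B, 6-H.
All 6 left vertices are matched, so no larger matching exists.
That matches 6 of the 6, leaving 0 unmatched; no matching can do better.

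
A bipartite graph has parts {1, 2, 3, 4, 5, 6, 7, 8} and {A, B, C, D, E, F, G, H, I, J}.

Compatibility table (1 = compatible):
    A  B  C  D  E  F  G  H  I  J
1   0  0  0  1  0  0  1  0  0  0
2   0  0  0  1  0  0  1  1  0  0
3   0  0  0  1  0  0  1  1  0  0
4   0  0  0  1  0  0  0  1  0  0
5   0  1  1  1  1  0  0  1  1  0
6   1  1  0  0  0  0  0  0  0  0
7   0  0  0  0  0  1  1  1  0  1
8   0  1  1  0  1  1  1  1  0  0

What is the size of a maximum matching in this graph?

7

For example, pair 1→D, 2→H, 3→G, 5→B, 6→A, 7→J, 8→E.
The set {1, 2, 3, 4} has only 3 neighbours ({D, G, H}), so by Hall's theorem at most 7 of the 8 left vertices can be matched.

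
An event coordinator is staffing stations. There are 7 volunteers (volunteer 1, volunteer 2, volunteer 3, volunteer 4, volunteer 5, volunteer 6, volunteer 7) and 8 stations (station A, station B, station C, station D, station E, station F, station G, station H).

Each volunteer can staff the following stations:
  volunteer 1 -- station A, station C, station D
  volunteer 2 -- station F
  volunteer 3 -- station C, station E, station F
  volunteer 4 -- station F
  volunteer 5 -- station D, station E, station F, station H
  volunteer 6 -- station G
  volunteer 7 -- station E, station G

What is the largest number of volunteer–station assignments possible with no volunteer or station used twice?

6

For example, pair volunteer 1-station A, volunteer 2-station F, volunteer 3-station C, volunteer 5-station H, volunteer 6-station G, volunteer 7-station E.
The set {volunteer 2, volunteer 4} has only 1 neighbour ({station F}), so by Hall's theorem at most 6 of the 7 volunteers can be matched.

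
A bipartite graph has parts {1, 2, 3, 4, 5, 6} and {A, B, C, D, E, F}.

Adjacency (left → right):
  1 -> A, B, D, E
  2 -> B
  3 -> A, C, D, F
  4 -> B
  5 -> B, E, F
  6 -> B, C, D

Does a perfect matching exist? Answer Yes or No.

No

The set {2, 4} has only 1 neighbour ({B}), so by Hall's theorem at most 5 of the 6 left vertices can be matched.
Hence no matching covers every left vertex.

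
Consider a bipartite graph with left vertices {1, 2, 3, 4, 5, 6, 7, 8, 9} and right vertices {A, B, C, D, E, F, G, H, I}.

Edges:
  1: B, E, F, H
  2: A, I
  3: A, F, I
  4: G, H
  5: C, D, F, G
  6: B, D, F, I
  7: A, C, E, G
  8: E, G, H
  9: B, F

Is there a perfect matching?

Yes

A valid assignment of size 9: 1–H, 2–A, 3–I, 4–G, 5–D, 6–F, 7–C, 8–E, 9–B.
All 9 left vertices are covered.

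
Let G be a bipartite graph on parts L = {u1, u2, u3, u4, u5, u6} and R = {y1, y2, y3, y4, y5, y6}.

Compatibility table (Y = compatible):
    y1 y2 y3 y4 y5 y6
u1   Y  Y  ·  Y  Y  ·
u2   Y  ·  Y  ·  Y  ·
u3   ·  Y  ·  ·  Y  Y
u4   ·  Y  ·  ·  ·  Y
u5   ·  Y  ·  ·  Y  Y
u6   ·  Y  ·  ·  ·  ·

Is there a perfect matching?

No

The set {u3, u4, u5, u6} has only 3 neighbours ({y2, y5, y6}), so by Hall's theorem at most 5 of the 6 left vertices can be matched.
Hence no matching covers every left vertex.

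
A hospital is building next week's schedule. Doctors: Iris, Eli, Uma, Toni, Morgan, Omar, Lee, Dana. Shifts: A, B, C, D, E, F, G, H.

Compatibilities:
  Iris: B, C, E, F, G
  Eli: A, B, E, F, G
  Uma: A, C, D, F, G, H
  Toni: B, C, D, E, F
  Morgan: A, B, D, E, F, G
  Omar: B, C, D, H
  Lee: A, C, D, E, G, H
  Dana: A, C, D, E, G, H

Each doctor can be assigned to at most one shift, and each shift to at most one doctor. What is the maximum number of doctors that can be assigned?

For example, pair Iris→B, Eli→F, Uma→H, Toni→D, Morgan→E, Omar→C, Lee→A, Dana→G.
All 8 doctors are matched, so no larger matching exists.

8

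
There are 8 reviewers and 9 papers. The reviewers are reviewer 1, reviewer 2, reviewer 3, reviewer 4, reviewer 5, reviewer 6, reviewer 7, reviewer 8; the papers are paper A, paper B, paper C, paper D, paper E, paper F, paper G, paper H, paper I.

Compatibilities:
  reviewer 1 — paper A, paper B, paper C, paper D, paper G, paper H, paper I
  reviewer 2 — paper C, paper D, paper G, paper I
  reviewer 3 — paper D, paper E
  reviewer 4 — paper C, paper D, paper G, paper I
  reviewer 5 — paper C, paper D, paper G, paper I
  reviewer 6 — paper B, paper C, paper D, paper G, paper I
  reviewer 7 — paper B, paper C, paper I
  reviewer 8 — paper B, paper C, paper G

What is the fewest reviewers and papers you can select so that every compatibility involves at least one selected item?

7

The 7 edges reviewer 1–paper A, reviewer 2–paper G, reviewer 3–paper E, reviewer 4–paper C, reviewer 5–paper D, reviewer 6–paper B, reviewer 7–paper I form a matching, so any vertex cover needs at least 7 vertices (one per matched edge).
Conversely {reviewer 1, reviewer 3, paper B, paper C, paper D, paper G, paper I} meets every edge and has exactly 7 vertices, so 7 is optimal.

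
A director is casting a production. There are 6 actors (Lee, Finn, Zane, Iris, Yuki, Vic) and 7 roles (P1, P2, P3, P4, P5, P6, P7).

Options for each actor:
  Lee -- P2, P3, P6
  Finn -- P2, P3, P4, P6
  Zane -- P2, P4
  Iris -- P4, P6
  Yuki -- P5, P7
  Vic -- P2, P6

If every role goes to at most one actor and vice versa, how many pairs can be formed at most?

For example, pair Lee-P3, Finn-P4, Zane-P2, Iris-P6, Yuki-P7.
The set {Lee, Finn, Zane, Iris, Vic} has only 4 neighbours ({P2, P3, P4, P6}), so by Hall's theorem at most 5 of the 6 actors can be matched.

5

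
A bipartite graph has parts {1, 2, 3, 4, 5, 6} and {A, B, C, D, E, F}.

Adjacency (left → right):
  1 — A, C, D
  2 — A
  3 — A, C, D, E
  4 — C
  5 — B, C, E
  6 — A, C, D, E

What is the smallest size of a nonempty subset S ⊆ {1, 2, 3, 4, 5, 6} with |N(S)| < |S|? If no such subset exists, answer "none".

5

Take S = {1, 2, 3, 4, 6}. Its neighbourhood is {A, C, D, E}, so |N(S)| = 4 < |S| = 5.
Every subset of size less than 5 has at least as many neighbours as members, so 5 is the minimum.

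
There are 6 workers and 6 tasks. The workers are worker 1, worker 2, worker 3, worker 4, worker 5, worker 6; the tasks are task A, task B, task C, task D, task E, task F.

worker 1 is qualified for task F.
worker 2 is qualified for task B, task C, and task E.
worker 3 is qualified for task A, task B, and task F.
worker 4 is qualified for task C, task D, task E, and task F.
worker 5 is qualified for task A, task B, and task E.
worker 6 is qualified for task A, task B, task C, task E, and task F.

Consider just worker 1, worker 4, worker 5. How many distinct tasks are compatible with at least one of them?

6

The union of neighbours of {worker 1, worker 4, worker 5} is {task A, task B, task C, task D, task E, task F}, which has 6 elements.
Since |N(S)| = 6 ≥ |S| = 3, Hall's condition holds for this subset.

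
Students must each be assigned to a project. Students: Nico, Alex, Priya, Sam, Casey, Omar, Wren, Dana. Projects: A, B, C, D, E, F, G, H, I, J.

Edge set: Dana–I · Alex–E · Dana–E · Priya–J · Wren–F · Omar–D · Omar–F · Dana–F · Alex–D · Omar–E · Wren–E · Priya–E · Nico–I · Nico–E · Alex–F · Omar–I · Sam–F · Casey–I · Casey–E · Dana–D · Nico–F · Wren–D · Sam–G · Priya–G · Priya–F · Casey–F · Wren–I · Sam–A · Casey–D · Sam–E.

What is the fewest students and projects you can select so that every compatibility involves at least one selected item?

6

A maximum matching has 6 edges (e.g. Nico–I, Alex–F, Priya–J, Sam–G, Casey–D, Omar–E).
By König's theorem the minimum vertex cover has the same size. One such cover is {Priya, Sam, D, E, F, I}.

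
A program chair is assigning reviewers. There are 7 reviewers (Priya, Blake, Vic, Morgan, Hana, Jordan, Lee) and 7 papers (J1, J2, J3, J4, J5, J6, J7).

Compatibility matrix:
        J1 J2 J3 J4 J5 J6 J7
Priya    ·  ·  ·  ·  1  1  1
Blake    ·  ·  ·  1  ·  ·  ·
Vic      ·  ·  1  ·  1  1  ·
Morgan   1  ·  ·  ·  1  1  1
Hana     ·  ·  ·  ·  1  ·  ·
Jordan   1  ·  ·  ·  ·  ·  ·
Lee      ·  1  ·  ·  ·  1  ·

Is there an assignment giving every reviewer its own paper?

A valid assignment of size 7: Priya→J7, Blake→J4, Vic→J3, Morgan→J6, Hana→J5, Jordan→J1, Lee→J2.
All 7 reviewers are covered.

Yes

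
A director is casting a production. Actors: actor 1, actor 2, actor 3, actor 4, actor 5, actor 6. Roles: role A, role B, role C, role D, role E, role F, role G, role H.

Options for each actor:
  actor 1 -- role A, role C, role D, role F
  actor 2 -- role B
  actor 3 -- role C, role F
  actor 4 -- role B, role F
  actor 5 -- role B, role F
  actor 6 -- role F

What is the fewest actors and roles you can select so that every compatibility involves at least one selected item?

A maximum matching has 4 edges (e.g. actor 1–role D, actor 2–role B, actor 3–role C, actor 4–role F).
By König's theorem the minimum vertex cover has the same size. One such cover is {actor 1, actor 3, role B, role F}.

4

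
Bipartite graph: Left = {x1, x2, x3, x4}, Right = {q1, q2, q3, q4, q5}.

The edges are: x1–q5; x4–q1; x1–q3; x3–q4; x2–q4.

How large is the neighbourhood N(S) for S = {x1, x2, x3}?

The union of neighbours of {x1, x2, x3} is {q3, q4, q5}, which has 3 elements.
Since |N(S)| = 3 ≥ |S| = 3, Hall's condition holds for this subset.

3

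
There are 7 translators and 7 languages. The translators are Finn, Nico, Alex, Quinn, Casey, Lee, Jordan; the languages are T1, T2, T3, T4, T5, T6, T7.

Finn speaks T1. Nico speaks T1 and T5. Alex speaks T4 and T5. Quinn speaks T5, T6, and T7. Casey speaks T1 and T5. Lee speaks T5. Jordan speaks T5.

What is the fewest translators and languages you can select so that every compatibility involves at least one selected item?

4

{Alex, Quinn, T1, T5} is a vertex cover of size 4: every edge has an endpoint in this set.
No smaller cover exists because Finn–T1, Nico–T5, Alex–T4, Quinn–T7 is a matching of size 4, and a cover must include an endpoint of each of these disjoint edges (König's theorem).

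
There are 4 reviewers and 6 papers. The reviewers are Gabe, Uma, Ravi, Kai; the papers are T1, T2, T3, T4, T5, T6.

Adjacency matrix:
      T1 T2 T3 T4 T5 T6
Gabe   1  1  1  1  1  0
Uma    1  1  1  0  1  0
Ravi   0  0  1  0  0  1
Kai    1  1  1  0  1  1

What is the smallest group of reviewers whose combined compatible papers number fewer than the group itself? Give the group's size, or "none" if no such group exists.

none

A matching saturating every reviewer exists, for instance Gabe→T4, Uma→T2, Ravi→T6, Kai→T5.
By Hall's marriage theorem, this means |N(S)| ≥ |S| for every subset S, so no violating subset exists.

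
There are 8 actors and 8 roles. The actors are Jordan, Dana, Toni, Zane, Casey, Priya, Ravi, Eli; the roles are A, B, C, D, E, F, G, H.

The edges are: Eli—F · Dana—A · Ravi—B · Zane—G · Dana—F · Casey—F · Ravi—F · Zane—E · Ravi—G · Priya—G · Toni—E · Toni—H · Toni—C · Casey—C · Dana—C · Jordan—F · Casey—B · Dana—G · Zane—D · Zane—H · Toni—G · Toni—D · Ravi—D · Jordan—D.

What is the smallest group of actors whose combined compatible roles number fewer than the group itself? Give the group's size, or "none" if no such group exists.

A matching saturating every actor exists, for instance Jordan→D, Dana→A, Toni→H, Zane→E, Casey→C, Priya→G, Ravi→B, Eli→F.
By Hall's marriage theorem, this means |N(S)| ≥ |S| for every subset S, so no violating subset exists.

none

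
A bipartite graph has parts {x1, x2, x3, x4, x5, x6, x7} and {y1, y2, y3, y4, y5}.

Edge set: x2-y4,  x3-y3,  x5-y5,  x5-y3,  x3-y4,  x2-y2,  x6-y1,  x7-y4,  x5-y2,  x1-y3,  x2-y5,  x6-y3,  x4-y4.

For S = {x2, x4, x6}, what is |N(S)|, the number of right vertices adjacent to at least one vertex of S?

5

The union of neighbours of {x2, x4, x6} is {y1, y2, y3, y4, y5}, which has 5 elements.
Since |N(S)| = 5 ≥ |S| = 3, Hall's condition holds for this subset.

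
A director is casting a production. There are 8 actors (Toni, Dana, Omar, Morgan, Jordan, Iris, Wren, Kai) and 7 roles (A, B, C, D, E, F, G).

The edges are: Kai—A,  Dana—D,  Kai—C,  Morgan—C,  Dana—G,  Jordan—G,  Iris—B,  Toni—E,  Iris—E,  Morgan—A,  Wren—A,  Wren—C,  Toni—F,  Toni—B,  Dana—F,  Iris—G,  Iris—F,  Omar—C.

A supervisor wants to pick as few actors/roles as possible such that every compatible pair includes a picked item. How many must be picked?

6

The 6 edges Toni–E, Dana–F, Omar–C, Morgan–A, Jordan–G, Iris–B form a matching, so any vertex cover needs at least 6 vertices (one per matched edge).
Conversely {Toni, Dana, Jordan, Iris, A, C} meets every edge and has exactly 6 vertices, so 6 is optimal.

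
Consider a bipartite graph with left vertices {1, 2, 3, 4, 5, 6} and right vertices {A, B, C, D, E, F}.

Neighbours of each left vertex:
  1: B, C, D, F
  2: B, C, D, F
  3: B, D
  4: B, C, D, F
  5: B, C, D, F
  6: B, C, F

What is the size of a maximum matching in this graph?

4

For example, pair 1-C, 2-F, 3-D, 4-B.
The set {1, 2, 3, 4, 5, 6} has only 4 neighbours ({B, C, D, F}), so by Hall's theorem at most 4 of the 6 left vertices can be matched.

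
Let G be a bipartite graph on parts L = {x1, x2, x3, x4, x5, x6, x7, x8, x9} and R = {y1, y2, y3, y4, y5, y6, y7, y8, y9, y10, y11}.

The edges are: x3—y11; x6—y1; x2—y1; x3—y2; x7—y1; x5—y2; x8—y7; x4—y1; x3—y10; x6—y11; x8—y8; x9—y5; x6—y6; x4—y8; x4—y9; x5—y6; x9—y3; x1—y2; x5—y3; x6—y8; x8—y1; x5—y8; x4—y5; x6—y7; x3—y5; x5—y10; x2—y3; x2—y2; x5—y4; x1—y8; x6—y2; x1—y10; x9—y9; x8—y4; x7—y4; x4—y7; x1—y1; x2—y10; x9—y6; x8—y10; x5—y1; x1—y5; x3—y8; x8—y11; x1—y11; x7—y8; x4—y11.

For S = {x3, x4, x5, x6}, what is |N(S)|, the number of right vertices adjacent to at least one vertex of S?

11

The union of neighbours of {x3, x4, x5, x6} is {y1, y2, y3, y4, y5, y6, y7, y8, y9, y10, y11}, which has 11 elements.
Since |N(S)| = 11 ≥ |S| = 4, Hall's condition holds for this subset.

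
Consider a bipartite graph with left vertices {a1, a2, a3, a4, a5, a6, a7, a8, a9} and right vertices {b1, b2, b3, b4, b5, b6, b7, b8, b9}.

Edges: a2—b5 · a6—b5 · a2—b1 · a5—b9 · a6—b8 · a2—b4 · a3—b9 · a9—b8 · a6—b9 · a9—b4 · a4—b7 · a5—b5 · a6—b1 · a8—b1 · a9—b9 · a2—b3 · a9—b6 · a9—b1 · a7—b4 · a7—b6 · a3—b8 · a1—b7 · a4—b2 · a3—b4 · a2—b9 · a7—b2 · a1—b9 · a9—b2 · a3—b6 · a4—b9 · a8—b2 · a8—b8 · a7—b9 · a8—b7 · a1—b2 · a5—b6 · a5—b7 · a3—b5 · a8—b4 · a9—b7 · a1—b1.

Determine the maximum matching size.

9

For example, pair a1→b9, a2→b3, a3→b4, a4→b2, a5→b5, a6→b8, a7→b6, a8→b1, a9→b7.
All 9 left vertices are matched, so no larger matching exists.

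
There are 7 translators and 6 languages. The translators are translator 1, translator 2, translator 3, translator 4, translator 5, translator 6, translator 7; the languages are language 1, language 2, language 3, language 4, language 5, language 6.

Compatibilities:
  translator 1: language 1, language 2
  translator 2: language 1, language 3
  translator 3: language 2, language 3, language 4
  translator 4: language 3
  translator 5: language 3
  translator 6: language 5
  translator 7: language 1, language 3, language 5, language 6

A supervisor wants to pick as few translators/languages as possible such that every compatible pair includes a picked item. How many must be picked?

A maximum matching has 6 edges (e.g. translator 1–language 2, translator 2–language 1, translator 3–language 4, translator 4–language 3, translator 6–language 5, translator 7–language 6).
By König's theorem the minimum vertex cover has the same size. One such cover is {translator 1, translator 2, translator 3, translator 6, translator 7, language 3}.

6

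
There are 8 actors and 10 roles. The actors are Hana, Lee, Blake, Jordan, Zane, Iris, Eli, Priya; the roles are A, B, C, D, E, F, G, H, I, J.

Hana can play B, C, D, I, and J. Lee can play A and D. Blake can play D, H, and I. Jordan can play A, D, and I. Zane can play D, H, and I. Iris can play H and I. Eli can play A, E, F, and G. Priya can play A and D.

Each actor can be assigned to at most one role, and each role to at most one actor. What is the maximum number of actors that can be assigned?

For example, pair Hana→J, Lee→A, Blake→H, Jordan→I, Zane→D, Eli→E.
The set {Lee, Blake, Jordan, Zane, Iris, Priya} has only 4 neighbours ({A, D, H, I}), so by Hall's theorem at most 6 of the 8 actors can be matched.

6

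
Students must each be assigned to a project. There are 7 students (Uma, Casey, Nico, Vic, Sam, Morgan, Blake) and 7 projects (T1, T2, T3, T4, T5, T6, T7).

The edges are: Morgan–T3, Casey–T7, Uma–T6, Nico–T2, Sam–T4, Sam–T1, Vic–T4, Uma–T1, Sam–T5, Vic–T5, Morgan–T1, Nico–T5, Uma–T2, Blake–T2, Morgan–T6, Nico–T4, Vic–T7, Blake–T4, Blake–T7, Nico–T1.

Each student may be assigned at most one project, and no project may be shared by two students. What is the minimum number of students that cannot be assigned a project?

One maximum matching: Uma-T6, Casey-T7, Nico-T5, Vic-T4, Sam-T1, Morgan-T3, Blake-T2.
This saturates every student, so 7 is the maximum.
That matches 7 of the 7, leaving 0 unmatched; no matching can do better.

0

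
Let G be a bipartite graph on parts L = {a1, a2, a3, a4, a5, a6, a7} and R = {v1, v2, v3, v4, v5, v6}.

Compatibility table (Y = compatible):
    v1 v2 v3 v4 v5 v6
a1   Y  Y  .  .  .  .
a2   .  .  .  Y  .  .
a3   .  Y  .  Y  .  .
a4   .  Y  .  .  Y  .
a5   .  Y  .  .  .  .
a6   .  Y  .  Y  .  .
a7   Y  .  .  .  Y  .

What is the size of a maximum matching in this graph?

For example, pair a1–v1, a2–v4, a3–v2, a4–v5.
The set {a1, a2, a3, a4, a5, a6, a7} has only 4 neighbours ({v1, v2, v4, v5}), so by Hall's theorem at most 4 of the 7 left vertices can be matched.

4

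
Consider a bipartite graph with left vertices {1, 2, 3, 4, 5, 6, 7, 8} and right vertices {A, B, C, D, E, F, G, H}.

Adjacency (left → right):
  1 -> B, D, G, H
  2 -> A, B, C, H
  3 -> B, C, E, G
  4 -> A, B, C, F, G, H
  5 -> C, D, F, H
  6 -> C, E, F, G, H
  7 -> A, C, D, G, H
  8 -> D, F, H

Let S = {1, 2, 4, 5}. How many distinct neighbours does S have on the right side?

The union of neighbours of {1, 2, 4, 5} is {A, B, C, D, F, G, H}, which has 7 elements.
Since |N(S)| = 7 ≥ |S| = 4, Hall's condition holds for this subset.

7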